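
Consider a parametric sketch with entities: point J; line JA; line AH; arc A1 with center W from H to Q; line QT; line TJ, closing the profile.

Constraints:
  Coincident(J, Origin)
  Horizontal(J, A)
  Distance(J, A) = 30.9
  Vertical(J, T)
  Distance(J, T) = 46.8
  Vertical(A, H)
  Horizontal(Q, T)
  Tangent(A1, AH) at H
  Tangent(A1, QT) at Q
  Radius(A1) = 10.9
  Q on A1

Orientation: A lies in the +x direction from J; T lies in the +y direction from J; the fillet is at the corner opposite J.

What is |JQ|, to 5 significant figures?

50.894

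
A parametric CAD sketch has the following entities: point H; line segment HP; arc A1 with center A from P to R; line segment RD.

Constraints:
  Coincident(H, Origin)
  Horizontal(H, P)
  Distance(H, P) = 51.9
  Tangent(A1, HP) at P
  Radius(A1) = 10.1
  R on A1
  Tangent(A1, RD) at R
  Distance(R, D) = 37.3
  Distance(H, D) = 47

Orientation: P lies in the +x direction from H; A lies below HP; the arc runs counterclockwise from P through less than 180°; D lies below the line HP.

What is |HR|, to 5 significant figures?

43.222

H is at the origin; HP is horizontal with |HP| = 51.9 and P on the +x side, so P = (51.900, 0.0000). The tangent condition forces AP to be normal to HP, so A = P + (0, -10.1) = (51.900, -10.100). Since AR ⟂ RD (tangency), |AD| = √(10.1² + 37.3²) = 38.643 regardless of where R sits on A1. So D lies on both circle(H, 47.0) and circle(A, 38.643); the below-HP intersection is D = (26.239, -38.994). R is the foot of the tangent from D: R = (42.858, -5.6001).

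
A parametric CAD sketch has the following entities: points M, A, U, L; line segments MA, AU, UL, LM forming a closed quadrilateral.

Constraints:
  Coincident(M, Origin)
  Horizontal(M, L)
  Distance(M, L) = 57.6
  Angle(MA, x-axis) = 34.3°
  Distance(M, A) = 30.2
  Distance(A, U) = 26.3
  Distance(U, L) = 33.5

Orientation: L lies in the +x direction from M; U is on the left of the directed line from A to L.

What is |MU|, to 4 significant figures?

56.50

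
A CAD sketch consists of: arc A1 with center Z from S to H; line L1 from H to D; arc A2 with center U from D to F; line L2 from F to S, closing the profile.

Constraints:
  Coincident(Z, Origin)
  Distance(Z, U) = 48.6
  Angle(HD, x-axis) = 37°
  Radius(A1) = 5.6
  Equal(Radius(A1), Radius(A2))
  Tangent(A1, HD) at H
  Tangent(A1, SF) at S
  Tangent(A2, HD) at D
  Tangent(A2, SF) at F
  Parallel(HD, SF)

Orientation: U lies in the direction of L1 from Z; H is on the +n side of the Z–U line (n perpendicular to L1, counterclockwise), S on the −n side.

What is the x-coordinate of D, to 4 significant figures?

35.44

The slot axis is L1's direction at 37.0°, so u = (cos 37.0°, sin 37.0°) = (0.7986, 0.6018) and n = (−sin 37.0°, cos 37.0°) = (-0.6018, 0.7986). Z is at the origin and U lies 48.6 along u from Z, so U = 48.6·u = (38.81, 29.25). Tangency of A1 to both parallel lines with radius 5.6 puts H and S at Z ± 5.6·n: H = (-3.370, 4.472), S = (3.370, -4.472). Equal radii place D and F the same way about U: D = U + 5.6·n = (35.44, 33.72), F = U − 5.6·n = (42.18, 24.78). So D.x = 35.44.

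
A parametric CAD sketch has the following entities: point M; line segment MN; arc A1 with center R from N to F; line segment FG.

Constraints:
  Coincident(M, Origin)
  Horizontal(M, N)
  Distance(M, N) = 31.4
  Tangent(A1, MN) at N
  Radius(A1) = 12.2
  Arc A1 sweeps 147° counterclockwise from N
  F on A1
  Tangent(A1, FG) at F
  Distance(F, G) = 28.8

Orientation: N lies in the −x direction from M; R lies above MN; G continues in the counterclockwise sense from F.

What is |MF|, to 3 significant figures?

33.4

M is at the origin; M and N share the same y with |MN| = 31.4 and N on the −x side, so N = (-31.4, 0.00). Tangency of A1 to MN means the radius RN is perpendicular to MN, so R = N + (0, 12.2) = (-31.4, 12.2). On A1, N sits at bearing -90° from R; a 147° counterclockwise sweep puts F at bearing 57°, so F = R + 12.2·(cos 57°, sin 57°) = (-24.8, 22.4). Then |MF| = |F − M| = 33.4.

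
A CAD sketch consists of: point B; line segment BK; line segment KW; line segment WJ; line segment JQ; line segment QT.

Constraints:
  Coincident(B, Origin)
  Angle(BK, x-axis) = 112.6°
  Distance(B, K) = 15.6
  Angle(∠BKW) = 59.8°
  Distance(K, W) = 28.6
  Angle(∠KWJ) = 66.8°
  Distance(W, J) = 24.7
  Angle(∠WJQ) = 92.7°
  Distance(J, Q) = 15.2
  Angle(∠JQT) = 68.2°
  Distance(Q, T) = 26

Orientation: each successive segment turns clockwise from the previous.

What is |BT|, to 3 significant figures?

21.0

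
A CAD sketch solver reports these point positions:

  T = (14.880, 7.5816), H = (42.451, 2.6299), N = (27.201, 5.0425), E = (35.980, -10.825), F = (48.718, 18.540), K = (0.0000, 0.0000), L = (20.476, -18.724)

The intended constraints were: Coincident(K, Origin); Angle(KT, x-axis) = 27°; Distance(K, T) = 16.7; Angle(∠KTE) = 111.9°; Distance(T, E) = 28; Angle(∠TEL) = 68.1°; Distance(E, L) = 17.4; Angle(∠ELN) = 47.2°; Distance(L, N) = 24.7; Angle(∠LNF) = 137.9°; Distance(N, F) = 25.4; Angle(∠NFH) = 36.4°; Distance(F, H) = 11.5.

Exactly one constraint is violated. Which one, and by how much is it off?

Distance(F, H) = 11.5 — off by 5.60.

K = (0.00, 0.00) ✓; KT at 27.00° ✓; |KT| = 16.70 ✓; ∠KTE = 111.9° ✓; |TE| = 28.00 ✓; ∠TEL = 68.10° ✓; |EL| = 17.40 ✓; ∠ELN = 47.20° ✓; |LN| = 24.70 ✓; ∠LNF = 137.9° ✓; |NF| = 25.40 ✓; ∠NFH = 36.40° ✓; |FH| = 17.10 ✗.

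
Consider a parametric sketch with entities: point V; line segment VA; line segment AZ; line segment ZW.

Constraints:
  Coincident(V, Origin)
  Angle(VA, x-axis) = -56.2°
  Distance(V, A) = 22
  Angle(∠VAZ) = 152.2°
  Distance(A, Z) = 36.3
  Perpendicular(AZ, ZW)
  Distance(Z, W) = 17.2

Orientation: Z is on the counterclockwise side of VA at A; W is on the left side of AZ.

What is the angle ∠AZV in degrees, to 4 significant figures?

10.43°

V is at the origin; VA runs at -56.2° with length 22.0, so A = 22.0·(cos -56.2°, sin -56.2°) = (12.24, -18.28). ∠VAZ = 152.2°, so AZ runs at -56.2° + (180° − 152.2°) = -28.40° from the x-axis; with |AZ| = 36.3, Z = A + 36.3·(cos -28.40°, sin -28.40°) = (44.17, -35.55). Then cos ∠AZV = ZA·ZV / (|ZA||ZV|), giving 10.43°.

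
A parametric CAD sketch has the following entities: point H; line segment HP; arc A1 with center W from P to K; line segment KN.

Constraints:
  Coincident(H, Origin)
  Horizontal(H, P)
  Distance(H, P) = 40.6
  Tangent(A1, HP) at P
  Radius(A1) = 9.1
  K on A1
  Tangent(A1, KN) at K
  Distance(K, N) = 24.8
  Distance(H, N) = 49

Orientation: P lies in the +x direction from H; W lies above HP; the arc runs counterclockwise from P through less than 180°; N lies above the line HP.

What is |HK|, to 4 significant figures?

50.21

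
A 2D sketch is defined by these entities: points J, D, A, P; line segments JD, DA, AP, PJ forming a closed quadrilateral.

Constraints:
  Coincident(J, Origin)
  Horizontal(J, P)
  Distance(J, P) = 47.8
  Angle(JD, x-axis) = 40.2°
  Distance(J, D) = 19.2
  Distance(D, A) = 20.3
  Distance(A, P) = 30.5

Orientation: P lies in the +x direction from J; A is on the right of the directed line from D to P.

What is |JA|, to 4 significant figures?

19.77

J is at the origin; J and P share the same y with |JP| = 47.8 and P in +x, so P = (47.8, 0). JD runs at 40.2° with |JD| = 19.2, so D = (14.66, 12.39). A is determined by |DA| = 20.3 and |AP| = 30.5 together: it lies at the intersection of circle(D, 20.3) and circle(P, 30.5). With |DP| = 35.38, the foot of the radical line on DP is 10.36 from D and the perpendicular offset is √(20.3² − 10.36²) = 17.45. Taking the right-of-DP solution: A = (18.26, -7.587).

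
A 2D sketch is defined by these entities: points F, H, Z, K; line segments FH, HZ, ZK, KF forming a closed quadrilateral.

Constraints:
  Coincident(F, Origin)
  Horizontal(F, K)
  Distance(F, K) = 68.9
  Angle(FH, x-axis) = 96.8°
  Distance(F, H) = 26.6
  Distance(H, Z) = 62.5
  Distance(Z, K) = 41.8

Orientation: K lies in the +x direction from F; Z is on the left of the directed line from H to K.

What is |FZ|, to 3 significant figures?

70.5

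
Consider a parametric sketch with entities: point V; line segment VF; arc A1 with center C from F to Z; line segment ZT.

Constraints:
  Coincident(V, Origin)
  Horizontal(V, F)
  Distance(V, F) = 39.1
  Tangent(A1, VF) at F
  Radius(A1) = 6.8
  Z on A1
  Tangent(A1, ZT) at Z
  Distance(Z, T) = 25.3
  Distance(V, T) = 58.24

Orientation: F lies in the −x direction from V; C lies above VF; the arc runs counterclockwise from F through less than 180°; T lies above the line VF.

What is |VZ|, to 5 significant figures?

35.496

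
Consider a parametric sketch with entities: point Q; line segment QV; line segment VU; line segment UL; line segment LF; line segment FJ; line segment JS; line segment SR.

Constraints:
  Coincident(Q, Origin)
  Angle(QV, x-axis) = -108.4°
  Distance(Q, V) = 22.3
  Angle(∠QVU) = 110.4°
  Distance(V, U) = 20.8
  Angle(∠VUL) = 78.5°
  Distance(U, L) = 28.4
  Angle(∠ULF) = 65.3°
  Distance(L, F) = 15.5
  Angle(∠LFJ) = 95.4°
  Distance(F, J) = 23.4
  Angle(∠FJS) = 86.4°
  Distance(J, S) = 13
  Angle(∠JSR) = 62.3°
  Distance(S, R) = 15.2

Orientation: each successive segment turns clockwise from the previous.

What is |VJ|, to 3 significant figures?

14.7

Q is at the origin; QV runs at -108.4° with length 22.3, so V = (-7.04, -21.2). ∠QVU = 110.4° gives VU at -178° from the x-axis; with |VU| = 20.8, U = (-27.8, -21.9). ∠VUL = 78.5° gives UL at 80.5° from the x-axis; with |UL| = 28.4, L = (-23.1, 6.12). ∠ULF = 65.3° gives LF at -34.2° from the x-axis; with |LF| = 15.5, F = (-10.3, -2.59). ∠LFJ = 95.4° gives FJ at -119° from the x-axis; with |FJ| = 23.4, J = (-21.6, -23.1). Then |VJ| = |J − V| = 14.7.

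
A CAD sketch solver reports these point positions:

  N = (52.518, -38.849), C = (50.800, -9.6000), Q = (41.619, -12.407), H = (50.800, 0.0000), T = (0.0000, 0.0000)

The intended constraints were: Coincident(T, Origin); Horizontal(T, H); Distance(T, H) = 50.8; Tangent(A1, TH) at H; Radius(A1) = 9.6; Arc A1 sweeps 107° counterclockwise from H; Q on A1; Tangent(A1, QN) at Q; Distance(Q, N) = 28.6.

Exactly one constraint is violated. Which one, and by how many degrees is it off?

Tangent(A1, QN) at Q — off by 5.40°.

T = (0.00, 0.00) ✓; T.y = 0.00, H.y = 0.00 ✓; |TH| = 50.80 ✓; ∠(CH, HT) = 90.00° ✓; |CH| = 9.600 ✓; bearing(C→Q) − bearing(C→H) = 107.0° ✓; |CQ| = 9.601 ✓; ∠(CQ, QN) = 84.60° ✗; |QN| = 28.60 ✓.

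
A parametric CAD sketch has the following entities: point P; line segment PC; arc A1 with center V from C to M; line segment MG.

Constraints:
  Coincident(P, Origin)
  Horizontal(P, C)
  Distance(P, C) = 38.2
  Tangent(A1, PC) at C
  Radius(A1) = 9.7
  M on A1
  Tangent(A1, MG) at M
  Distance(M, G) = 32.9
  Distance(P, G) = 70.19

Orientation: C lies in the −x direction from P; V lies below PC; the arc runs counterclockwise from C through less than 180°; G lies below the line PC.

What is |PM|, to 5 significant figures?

47.441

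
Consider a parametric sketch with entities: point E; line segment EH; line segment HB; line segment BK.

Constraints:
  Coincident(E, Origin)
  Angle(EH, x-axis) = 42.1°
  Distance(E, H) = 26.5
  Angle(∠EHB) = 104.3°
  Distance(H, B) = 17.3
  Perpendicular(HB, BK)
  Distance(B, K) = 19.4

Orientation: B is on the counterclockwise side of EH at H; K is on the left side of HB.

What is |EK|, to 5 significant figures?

24.658

E is at the origin; EH runs at 42.1° with length 26.5, so H = 26.5·(cos 42.1°, sin 42.1°) = (19.662, 17.766). ∠EHB = 104.3°, so HB runs at 42.1° + (180° − 104.3°) = 117.80° from the x-axis; with |HB| = 17.3, B = H + 17.3·(cos 117.80°, sin 117.80°) = (11.594, 33.070). HB ⟂ BK; with |BK| = 19.4 on the left of HB, K = B + 19.4·(-0.88458, -0.46639) = (-5.5670, 24.022). Then |EK| = |K − E| = 24.658.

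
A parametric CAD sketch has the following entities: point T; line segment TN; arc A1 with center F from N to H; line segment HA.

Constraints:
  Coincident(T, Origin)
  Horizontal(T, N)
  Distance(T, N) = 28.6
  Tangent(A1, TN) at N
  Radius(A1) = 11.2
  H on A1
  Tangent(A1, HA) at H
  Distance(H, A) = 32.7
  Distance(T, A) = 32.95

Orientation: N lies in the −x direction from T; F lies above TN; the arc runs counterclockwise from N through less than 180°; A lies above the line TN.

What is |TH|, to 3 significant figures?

19.8

T is at the origin; TN is horizontal with |TN| = 28.6 and N on the −x side, so N = (-28.6, 0.00). Since A1 is tangent to TN there, FN ⟂ TN, so F = N + (0, 11.2) = (-28.6, 11.2). Since FH ⟂ HA (tangency), |FA| = √(11.2² + 32.7²) = 34.6 regardless of where H sits on A1. So A lies on both circle(T, 32.95) and circle(F, 34.6); the above-TN intersection is A = (-1.70, 32.9). H is the foot of the tangent from A: H = (-19.1, 5.23).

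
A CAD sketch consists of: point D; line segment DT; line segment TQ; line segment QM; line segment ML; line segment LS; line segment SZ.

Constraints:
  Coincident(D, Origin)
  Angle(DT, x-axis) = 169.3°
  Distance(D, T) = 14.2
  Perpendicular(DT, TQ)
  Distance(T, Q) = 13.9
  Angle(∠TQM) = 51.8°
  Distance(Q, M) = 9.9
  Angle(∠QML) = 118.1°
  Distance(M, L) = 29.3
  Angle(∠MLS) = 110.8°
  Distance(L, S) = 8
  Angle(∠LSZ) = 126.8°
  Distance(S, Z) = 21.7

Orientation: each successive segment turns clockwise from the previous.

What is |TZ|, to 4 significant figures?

22.64

D is at the origin; DT runs at 169.3° with length 14.2, so T = (-13.95, 2.636). DT ⟂ TQ, so TQ runs at 79.30°; with |TQ| = 13.9, Q = (-11.37, 16.29). ∠TQM = 51.8° gives QM at -48.90° from the x-axis; with |QM| = 9.9, M = (-4.864, 8.835). ∠QML = 118.1° gives ML at -110.8° from the x-axis; with |ML| = 29.3, L = (-15.27, -18.56). ∠MLS = 110.8° gives LS at -180.0° from the x-axis; with |LS| = 8.0, S = (-23.27, -18.56). ∠LSZ = 126.8° gives SZ at 126.8° from the x-axis; with |SZ| = 21.7, Z = (-36.27, -1.180). Then |TZ| = |Z − T| = 22.64.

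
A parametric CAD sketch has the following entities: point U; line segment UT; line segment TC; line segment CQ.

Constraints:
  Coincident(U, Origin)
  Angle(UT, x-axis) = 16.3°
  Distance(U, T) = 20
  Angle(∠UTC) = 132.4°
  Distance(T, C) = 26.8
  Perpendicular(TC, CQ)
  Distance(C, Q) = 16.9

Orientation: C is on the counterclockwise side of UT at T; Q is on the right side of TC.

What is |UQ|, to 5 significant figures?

51.244

∠UTC = 132.4°, so TC runs at 16.3° + (180° − 132.4°) = 63.900° from the x-axis; with |TC| = 26.8, C = T + 26.8·(cos 63.900°, sin 63.900°) = (30.986, 29.680). The perpendicularity gives CQ at right angles to TC; with |CQ| = 16.9 on the right of TC, Q = C + 16.9·(0.89803, -0.43994) = (46.163, 22.246). Then |UQ| = |Q − U| = 51.244.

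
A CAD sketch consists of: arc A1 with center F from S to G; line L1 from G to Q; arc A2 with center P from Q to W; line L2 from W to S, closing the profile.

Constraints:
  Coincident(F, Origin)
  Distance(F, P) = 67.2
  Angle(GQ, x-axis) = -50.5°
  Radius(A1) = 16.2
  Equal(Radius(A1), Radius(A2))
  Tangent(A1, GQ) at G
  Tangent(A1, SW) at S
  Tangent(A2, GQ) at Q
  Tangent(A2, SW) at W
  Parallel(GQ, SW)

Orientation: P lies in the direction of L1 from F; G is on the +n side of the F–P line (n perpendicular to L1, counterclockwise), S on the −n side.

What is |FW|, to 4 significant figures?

69.13

The slot axis is L1's direction at -50.5°, so u = (cos -50.5°, sin -50.5°) = (0.6361, -0.7716) and n = (−sin -50.5°, cos -50.5°) = (0.7716, 0.6361). F is at the origin and P lies 67.2 along u from F, so P = 67.2·u = (42.74, -51.85). Tangency of A1 to both parallel lines with radius 16.2 puts G and S at F ± 16.2·n: G = (12.50, 10.30), S = (-12.50, -10.30). Equal radii place Q and W the same way about P: Q = P + 16.2·n = (55.24, -41.55), W = P − 16.2·n = (30.24, -62.16). Then |FW| = |W − F| = 69.13.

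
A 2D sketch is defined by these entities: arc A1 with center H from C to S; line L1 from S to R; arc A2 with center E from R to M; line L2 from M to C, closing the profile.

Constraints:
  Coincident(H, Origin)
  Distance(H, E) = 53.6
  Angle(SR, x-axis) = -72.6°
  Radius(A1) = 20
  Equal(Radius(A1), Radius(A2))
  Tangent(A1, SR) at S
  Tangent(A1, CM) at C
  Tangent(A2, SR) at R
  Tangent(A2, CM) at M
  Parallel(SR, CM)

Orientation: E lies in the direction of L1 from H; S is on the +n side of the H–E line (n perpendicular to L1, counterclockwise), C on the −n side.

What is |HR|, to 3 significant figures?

57.2

The slot axis is L1's direction at -72.6°, so u = (cos -72.6°, sin -72.6°) = (0.299, -0.954) and n = (−sin -72.6°, cos -72.6°) = (0.954, 0.299). H is at the origin and E lies 53.6 along u from H, so E = 53.6·u = (16.0, -51.1). Tangency of A1 to both parallel lines with radius 20.0 puts S and C at H ± 20.0·n: S = (19.1, 5.98), C = (-19.1, -5.98). Equal radii place R and M the same way about E: R = E + 20.0·n = (35.1, -45.2), M = E − 20.0·n = (-3.06, -57.1). Then |HR| = |R − H| = 57.2.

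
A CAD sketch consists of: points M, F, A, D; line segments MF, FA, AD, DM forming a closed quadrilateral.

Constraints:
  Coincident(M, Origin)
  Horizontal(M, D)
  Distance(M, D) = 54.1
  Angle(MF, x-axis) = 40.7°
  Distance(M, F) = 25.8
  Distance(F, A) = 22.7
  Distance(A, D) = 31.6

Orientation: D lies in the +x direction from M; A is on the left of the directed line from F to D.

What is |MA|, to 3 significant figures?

48.3

Checks: MF at 40.70° ✓; |FA| = 22.70 ✓; |AD| = 31.60 ✓.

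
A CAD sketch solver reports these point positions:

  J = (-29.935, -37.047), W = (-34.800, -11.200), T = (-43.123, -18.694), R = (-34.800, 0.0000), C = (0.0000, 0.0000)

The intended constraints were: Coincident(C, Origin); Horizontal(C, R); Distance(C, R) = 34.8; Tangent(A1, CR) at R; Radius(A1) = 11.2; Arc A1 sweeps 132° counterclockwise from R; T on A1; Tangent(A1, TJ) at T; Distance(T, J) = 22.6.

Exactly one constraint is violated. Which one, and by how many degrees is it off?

Tangent(A1, TJ) at T — off by 6.30°.

C = (0.00, 0.00) ✓; C.y = 0.00, R.y = 0.00 ✓; |CR| = 34.80 ✓; ∠(WR, RC) = 90.00° ✓; |WR| = 11.20 ✓; bearing(W→T) − bearing(W→R) = 132.0° ✓; |WT| = 11.20 ✓; ∠(WT, TJ) = 96.30° ✗; |TJ| = 22.60 ✓.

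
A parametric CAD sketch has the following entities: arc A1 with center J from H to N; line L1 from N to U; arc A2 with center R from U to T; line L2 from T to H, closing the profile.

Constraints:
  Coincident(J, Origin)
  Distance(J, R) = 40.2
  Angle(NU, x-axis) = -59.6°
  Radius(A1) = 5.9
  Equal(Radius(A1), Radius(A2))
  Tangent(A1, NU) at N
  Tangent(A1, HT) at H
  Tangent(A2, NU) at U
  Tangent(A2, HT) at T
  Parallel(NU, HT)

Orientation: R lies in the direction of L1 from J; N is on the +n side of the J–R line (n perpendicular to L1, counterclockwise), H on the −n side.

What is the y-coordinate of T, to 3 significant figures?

-37.7

The slot axis is L1's direction at -59.6°, so u = (cos -59.6°, sin -59.6°) = (0.506, -0.863) and n = (−sin -59.6°, cos -59.6°) = (0.863, 0.506). J is at the origin and R lies 40.2 along u from J, so R = 40.2·u = (20.3, -34.7). Tangency of A1 to both parallel lines with radius 5.9 puts N and H at J ± 5.9·n: N = (5.09, 2.99), H = (-5.09, -2.99). Equal radii place U and T the same way about R: U = R + 5.9·n = (25.4, -31.7), T = R − 5.9·n = (15.3, -37.7). So T.y = -37.7.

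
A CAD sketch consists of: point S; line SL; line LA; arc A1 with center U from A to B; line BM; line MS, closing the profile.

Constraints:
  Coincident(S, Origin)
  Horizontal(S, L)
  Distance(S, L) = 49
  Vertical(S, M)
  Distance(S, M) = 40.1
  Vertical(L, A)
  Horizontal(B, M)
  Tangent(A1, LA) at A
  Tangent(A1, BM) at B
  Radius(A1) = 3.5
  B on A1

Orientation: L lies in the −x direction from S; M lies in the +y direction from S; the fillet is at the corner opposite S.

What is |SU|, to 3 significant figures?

58.4

S is at the origin; S and L share the same y with |SL| = 49.0 and L on the −x side, so L = (-49.0, 0.00). SM is vertical with |SM| = 40.1 and M on the +y side, so M = (0.00, 40.1). The virtual corner opposite S is at (-49.0, 40.1). Since A1 is tangent to LA there, UA ⟂ LA and tangency of A1 to BM means the radius UB is perpendicular to BM, with radius 3.5, so the center U sits 3.5 in from both sides at U = (-45.5, 36.6). Then |SU| = |U − S| = 58.4.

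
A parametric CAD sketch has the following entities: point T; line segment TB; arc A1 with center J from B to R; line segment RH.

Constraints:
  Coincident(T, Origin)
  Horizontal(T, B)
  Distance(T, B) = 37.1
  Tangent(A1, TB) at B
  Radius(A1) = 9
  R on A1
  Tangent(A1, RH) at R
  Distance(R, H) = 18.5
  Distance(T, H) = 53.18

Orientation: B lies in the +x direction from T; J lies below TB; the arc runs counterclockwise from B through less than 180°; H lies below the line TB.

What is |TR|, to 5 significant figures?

35.027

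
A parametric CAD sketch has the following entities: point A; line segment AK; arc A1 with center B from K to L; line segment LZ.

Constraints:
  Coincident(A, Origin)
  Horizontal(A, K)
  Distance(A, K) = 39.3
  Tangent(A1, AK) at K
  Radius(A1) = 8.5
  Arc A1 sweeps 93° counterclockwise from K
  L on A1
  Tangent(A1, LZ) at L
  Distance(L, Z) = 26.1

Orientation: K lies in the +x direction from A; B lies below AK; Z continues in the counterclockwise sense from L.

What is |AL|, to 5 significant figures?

32.084

A is at the origin; AK is horizontal with |AK| = 39.3 and K on the +x side, so K = (39.300, 0.0000). A1 meets AK tangentially, so BK is at right angles to AK, so B = K + (0, -8.5) = (39.300, -8.5000). On A1, K sits at bearing 90° from B; a 93° counterclockwise sweep puts L at bearing 183°, so L = B + 8.5·(cos 183°, sin 183°) = (30.812, -8.9449). Then |AL| = |L − A| = 32.084.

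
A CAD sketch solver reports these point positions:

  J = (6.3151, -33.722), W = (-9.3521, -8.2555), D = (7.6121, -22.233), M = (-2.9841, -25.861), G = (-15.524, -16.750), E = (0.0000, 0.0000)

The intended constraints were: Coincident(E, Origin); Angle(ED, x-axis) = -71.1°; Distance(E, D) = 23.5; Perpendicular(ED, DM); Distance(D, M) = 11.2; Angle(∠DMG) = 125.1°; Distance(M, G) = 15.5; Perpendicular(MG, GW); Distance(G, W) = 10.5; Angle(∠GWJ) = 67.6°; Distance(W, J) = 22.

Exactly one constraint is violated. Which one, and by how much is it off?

Distance(W, J) = 22 — off by 7.90.

E = (0.00, 0.00) ✓; ED at -71.10° ✓; |ED| = 23.50 ✓; ∠(ED, DM) = 90.00° ✓; |DM| = 11.20 ✓; ∠DMG = 125.1° ✓; |MG| = 15.50 ✓; ∠(MG, GW) = 90.00° ✓; |GW| = 10.50 ✓; ∠GWJ = 67.60° ✓; |WJ| = 29.90 ✗.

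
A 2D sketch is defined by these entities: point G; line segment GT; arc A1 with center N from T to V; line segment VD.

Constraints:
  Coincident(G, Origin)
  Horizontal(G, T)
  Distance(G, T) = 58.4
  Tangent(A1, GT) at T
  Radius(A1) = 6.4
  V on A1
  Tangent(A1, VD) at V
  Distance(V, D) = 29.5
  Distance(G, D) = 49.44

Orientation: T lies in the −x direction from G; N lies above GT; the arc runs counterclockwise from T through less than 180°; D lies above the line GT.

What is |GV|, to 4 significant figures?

52.80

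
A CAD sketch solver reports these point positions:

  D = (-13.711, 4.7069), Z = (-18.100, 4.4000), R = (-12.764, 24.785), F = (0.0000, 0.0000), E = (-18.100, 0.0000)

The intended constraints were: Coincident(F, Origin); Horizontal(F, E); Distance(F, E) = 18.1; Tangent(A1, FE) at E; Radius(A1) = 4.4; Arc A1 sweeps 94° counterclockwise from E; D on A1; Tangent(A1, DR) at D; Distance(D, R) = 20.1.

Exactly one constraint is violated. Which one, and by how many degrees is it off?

Tangent(A1, DR) at D — off by 6.70°.

F = (0.00, 0.00) ✓; F.y = 0.00, E.y = 0.00 ✓; |FE| = 18.10 ✓; ∠(ZE, EF) = 90.00° ✓; |ZE| = 4.400 ✓; bearing(Z→D) − bearing(Z→E) = 94.00° ✓; |ZD| = 4.400 ✓; ∠(ZD, DR) = 96.70° ✗; |DR| = 20.10 ✓.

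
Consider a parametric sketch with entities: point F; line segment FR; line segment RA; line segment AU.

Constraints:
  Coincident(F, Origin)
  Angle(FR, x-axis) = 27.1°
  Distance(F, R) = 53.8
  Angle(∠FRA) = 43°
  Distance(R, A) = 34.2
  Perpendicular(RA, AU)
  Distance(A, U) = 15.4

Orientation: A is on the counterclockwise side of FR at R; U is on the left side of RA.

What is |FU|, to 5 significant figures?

21.905

F is at the origin; FR runs at 27.1° with length 53.8, so R = 53.8·(cos 27.1°, sin 27.1°) = (47.893, 24.508). ∠FRA = 43.0°, so RA runs at 27.1° + (180° − 43.0°) = 164.10° from the x-axis; with |RA| = 34.2, A = R + 34.2·(cos 164.10°, sin 164.10°) = (15.002, 33.878). RA is perpendicular to AU; with |AU| = 15.4 on the left of RA, U = A + 15.4·(-0.27396, -0.96174) = (10.783, 19.067). Then |FU| = |U − F| = 21.905.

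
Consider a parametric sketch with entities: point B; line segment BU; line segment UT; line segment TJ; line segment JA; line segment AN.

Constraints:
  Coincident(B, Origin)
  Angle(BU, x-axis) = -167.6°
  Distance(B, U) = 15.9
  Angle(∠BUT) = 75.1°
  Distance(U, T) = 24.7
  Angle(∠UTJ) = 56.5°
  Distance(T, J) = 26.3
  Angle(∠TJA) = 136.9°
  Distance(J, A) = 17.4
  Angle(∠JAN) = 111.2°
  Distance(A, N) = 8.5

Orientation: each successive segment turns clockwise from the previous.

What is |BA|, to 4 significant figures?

15.15

B is at the origin; BU runs at -167.6° with length 15.9, so U = (-15.53, -3.414). ∠BUT = 75.1° gives UT at 87.50° from the x-axis; with |UT| = 24.7, T = (-14.45, 21.26). ∠UTJ = 56.5° gives TJ at -36.00° from the x-axis; with |TJ| = 26.3, J = (6.825, 5.803). ∠TJA = 136.9° gives JA at -79.10° from the x-axis; with |JA| = 17.4, A = (10.12, -11.28). Then |BA| = |A − B| = 15.15.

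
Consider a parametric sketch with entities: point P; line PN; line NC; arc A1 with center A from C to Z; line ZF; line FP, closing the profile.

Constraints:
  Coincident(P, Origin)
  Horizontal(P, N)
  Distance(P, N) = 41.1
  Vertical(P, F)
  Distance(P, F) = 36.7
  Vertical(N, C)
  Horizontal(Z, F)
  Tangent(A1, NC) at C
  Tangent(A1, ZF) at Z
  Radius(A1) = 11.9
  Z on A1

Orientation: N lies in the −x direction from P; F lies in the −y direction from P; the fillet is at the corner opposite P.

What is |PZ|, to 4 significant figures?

46.90

P is at the origin; PN is horizontal with |PN| = 41.1 and N on the −x side, so N = (-41.10, 0.000). PF is vertical with |PF| = 36.7 and F on the −y side, so F = (0.000, -36.70). The virtual corner opposite P is at (-41.10, -36.70). The tangent condition forces AC to be normal to NC and A1 meets ZF tangentially, so AZ is at right angles to ZF, with radius 11.9, so the center A sits 11.9 in from both sides at A = (-29.20, -24.80). That places the tangent points at C = (-41.10, -24.80) on NC and Z = (-29.20, -36.70) on ZF. Then |PZ| = |Z − P| = 46.90.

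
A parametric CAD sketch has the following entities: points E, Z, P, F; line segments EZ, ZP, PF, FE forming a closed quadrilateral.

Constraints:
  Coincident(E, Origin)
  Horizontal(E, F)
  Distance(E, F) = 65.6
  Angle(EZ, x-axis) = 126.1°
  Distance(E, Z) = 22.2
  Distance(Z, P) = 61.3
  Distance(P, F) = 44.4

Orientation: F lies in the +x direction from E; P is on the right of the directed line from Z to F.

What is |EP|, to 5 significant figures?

39.443

Checks: |ZP| = 61.30 ✓; |PF| = 44.40 ✓.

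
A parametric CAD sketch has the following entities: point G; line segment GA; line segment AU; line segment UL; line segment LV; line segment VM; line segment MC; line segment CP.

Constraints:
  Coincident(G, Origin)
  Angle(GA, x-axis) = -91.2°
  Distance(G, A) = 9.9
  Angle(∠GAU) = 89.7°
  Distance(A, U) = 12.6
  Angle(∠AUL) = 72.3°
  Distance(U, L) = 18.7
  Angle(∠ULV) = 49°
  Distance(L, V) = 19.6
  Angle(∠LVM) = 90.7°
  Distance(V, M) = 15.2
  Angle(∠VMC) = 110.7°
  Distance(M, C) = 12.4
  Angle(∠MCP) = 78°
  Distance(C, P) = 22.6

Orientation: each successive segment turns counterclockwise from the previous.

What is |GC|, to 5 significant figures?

21.577

G is at the origin; GA runs at -91.2° with length 9.9, so A = (-0.20733, -9.8978). ∠GAU = 89.7° gives AU at -0.90000° from the x-axis; with |AU| = 12.6, U = (12.391, -10.096). ∠AUL = 72.3° gives UL at 106.80° from the x-axis; with |UL| = 18.7, L = (6.9862, 7.8061). ∠ULV = 49.0° gives LV at -122.20° from the x-axis; with |LV| = 19.6, V = (-3.4582, -8.7793). ∠LVM = 90.7° gives VM at -32.900° from the x-axis; with |VM| = 15.2, M = (9.3041, -17.036). ∠VMC = 110.7° gives MC at 36.400° from the x-axis; with |MC| = 12.4, C = (19.285, -9.6771). Then |GC| = |C − G| = 21.577.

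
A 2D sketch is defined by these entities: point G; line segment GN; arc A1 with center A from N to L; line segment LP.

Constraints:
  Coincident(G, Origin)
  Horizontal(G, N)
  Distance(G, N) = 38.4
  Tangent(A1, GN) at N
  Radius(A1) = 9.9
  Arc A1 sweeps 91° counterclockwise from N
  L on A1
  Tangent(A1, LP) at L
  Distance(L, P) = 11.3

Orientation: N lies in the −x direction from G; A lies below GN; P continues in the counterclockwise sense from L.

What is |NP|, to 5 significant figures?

23.470

G is at the origin; GN is horizontal with |GN| = 38.4 and N on the −x side, so N = (-38.400, 0.0000). The tangent condition forces AN to be normal to GN, so A = N + (0, -9.9) = (-38.400, -9.9000). On A1, N sits at bearing 90° from A; a 91° counterclockwise sweep puts L at bearing 181°, so L = A + 9.9·(cos 181°, sin 181°) = (-48.298, -10.073). Since A1 is tangent to LP there, AL ⟂ LP, so LP runs along (−sin 181°, cos 181°); with |LP| = 11.3, P = (-48.101, -21.371). Then |NP| = |P − N| = 23.470.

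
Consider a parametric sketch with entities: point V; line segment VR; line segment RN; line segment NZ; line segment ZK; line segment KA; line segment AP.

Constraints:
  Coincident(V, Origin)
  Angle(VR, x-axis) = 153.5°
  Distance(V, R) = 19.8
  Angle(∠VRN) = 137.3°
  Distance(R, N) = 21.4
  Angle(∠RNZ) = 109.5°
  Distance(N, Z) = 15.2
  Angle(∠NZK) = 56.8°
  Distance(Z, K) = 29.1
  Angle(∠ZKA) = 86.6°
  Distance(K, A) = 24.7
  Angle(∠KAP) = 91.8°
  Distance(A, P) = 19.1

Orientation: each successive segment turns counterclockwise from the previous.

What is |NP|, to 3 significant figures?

11.4

V is at the origin; VR runs at 153.5° with length 19.8, so R = (-17.7, 8.83). ∠VRN = 137.3° gives RN at -164° from the x-axis; with |RN| = 21.4, N = (-38.3, 2.86). ∠RNZ = 109.5° gives NZ at -93.3° from the x-axis; with |NZ| = 15.2, Z = (-39.1, -12.3). ∠NZK = 56.8° gives ZK at 29.9° from the x-axis; with |ZK| = 29.1, K = (-13.9, 2.20). ∠ZKA = 86.6° gives KA at 123° from the x-axis; with |KA| = 24.7, A = (-27.5, 22.8). ∠KAP = 91.8° gives AP at -149° from the x-axis; with |AP| = 19.1, P = (-43.8, 12.9). Then |NP| = |P − N| = 11.4.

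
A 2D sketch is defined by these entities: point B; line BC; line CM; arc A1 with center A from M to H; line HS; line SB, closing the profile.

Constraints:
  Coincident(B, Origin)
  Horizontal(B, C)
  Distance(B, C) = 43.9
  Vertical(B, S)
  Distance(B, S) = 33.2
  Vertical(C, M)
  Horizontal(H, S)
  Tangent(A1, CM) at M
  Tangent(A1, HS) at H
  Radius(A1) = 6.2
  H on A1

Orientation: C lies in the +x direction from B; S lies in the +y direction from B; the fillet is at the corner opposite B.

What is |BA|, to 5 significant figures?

46.371

B is at the origin; B and C share the same y with |BC| = 43.9 and C on the +x side, so C = (43.900, 0.0000). BS is vertical with |BS| = 33.2 and S on the +y side, so S = (0.0000, 33.200). The virtual corner opposite B is at (43.900, 33.200). Since A1 is tangent to CM there, AM ⟂ CM and since A1 is tangent to HS there, AH ⟂ HS, with radius 6.2, so the center A sits 6.2 in from both sides at A = (37.700, 27.000). Then |BA| = |A − B| = 46.371.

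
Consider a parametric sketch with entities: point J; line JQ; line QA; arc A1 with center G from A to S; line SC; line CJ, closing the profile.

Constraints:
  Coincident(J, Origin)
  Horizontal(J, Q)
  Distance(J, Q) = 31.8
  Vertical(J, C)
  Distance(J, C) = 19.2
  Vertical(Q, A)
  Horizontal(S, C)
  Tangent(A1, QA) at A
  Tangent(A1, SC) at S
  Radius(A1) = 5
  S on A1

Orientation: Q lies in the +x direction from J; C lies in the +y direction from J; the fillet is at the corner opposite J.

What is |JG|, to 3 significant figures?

30.3

J and C share the same x with |JC| = 19.2 and C on the +y side, so C = (0.00, 19.2). The virtual corner opposite J is at (31.8, 19.2). Tangency of A1 to QA means the radius GA is perpendicular to QA and since A1 is tangent to SC there, GS ⟂ SC, with radius 5.0, so the center G sits 5.0 in from both sides at G = (26.8, 14.2). Then |JG| = |G − J| = 30.3.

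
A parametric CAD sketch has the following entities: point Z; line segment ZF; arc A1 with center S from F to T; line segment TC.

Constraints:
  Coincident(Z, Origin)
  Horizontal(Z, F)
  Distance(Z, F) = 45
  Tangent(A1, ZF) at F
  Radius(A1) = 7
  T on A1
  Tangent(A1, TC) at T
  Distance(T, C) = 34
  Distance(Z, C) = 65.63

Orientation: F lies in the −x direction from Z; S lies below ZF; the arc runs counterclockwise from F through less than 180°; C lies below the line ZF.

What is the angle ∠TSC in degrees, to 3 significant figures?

78.4°

Checks: Z = (0.00, 0.00) ✓; ∠(SF, FZ) = 90.00° ✓; |ST| = 7.000 ✓; ∠(ST, TC) = 90.00° ✓; |TC| = 34.00 ✓; |ZC| = 65.63 ✓.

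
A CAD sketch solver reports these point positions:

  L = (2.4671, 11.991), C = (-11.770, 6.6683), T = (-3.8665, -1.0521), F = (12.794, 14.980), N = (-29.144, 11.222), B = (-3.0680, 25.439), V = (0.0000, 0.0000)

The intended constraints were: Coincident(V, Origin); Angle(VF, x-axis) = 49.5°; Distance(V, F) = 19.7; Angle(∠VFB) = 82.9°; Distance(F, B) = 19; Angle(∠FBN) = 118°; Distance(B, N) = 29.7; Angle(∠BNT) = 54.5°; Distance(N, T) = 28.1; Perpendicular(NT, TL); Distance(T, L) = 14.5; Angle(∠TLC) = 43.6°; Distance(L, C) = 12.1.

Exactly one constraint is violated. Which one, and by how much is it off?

Distance(L, C) = 12.1 — off by 3.10.

V = (0.00, 0.00) ✓; VF at 49.50° ✓; |VF| = 19.70 ✓; ∠VFB = 82.90° ✓; |FB| = 19.00 ✓; ∠FBN = 118.0° ✓; |BN| = 29.70 ✓; ∠BNT = 54.50° ✓; |NT| = 28.10 ✓; ∠(NT, TL) = 90.00° ✓; |TL| = 14.50 ✓; ∠TLC = 43.60° ✓; |LC| = 15.20 ✗.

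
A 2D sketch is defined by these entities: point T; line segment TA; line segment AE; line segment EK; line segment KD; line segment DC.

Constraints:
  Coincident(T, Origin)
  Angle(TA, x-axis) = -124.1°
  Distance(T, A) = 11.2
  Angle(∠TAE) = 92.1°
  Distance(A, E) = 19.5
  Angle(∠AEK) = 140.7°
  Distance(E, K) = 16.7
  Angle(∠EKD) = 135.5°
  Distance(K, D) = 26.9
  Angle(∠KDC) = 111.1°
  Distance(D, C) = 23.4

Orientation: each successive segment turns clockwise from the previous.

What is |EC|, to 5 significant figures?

48.308

∠EKD = 135.5° gives KD at 64.200° from the x-axis; with |KD| = 26.9, D = (-16.463, 41.096). ∠KDC = 111.1° gives DC at -4.7000° from the x-axis; with |DC| = 23.4, C = (6.8587, 39.179). Then |EC| = |C − E| = 48.308.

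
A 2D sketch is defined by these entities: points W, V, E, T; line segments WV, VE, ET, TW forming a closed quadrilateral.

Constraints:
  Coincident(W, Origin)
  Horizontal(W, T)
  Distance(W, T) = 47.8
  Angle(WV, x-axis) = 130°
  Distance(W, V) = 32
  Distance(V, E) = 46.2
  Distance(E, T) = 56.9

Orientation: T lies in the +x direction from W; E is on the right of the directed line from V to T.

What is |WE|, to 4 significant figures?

20.08

W is at the origin; W and T share the same y with |WT| = 47.8 and T in +x, so T = (47.8, 0). WV runs at 130.0° with |WV| = 32.0, so V = (-20.57, 24.51). E is determined by |VE| = 46.2 and |ET| = 56.9 together: it lies at the intersection of circle(V, 46.2) and circle(T, 56.9). With |VT| = 72.63, the foot of the radical line on VT is 28.72 from V and the perpendicular offset is √(46.2² − 28.72²) = 36.19. Taking the right-of-VT solution: E = (-5.747, -19.24).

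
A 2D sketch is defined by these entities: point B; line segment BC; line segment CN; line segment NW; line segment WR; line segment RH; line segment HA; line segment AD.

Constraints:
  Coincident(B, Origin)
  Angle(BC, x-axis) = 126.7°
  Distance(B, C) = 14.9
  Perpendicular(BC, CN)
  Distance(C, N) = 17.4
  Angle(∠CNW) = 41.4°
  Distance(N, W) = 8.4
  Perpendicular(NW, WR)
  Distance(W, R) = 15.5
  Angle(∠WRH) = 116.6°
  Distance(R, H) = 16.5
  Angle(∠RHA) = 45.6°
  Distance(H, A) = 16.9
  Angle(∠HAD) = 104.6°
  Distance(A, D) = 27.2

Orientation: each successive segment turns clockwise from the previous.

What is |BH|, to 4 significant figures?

36.95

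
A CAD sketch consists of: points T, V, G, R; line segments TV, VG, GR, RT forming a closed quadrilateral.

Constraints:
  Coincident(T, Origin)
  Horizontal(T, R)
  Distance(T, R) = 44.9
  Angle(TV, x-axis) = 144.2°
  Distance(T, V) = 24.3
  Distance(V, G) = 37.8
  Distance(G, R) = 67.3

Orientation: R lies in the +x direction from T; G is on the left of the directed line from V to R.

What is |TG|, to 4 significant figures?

47.90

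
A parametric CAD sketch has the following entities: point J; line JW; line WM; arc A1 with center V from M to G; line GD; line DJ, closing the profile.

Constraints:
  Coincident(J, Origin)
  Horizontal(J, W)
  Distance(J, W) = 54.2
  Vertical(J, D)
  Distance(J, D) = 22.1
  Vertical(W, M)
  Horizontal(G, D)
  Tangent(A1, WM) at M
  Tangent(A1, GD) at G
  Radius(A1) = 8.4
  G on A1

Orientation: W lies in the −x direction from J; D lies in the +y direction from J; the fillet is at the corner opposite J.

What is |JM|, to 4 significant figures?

55.90

J is at the origin; J and W share the same y with |JW| = 54.2 and W on the −x side, so W = (-54.20, 0.000). J and D share the same x with |JD| = 22.1 and D on the +y side, so D = (0.000, 22.10). The virtual corner opposite J is at (-54.20, 22.10). Since A1 is tangent to WM there, VM ⟂ WM and the tangent condition forces VG to be normal to GD, with radius 8.4, so the center V sits 8.4 in from both sides at V = (-45.80, 13.70). That places the tangent points at M = (-54.20, 13.70) on WM and G = (-45.80, 22.10) on GD. Then |JM| = |M − J| = 55.90.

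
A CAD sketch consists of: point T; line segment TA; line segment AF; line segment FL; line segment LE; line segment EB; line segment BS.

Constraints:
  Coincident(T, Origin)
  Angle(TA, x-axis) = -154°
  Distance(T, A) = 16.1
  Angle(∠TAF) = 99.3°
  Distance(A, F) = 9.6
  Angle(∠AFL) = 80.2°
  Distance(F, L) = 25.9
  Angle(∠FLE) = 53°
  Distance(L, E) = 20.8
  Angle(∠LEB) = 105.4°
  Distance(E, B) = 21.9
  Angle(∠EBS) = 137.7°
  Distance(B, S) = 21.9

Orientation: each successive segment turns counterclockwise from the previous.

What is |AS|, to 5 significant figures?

27.503

T is at the origin; TA runs at -154.0° with length 16.1, so A = (-14.471, -7.0578). ∠TAF = 99.3° gives AF at -73.300° from the x-axis; with |AF| = 9.6, F = (-11.712, -16.253). ∠AFL = 80.2° gives FL at 26.500° from the x-axis; with |FL| = 25.9, L = (11.467, -4.6963). ∠FLE = 53.0° gives LE at 153.50° from the x-axis; with |LE| = 20.8, E = (-7.1478, 4.5846). ∠LEB = 105.4° gives EB at -131.90° from the x-axis; with |EB| = 21.9, B = (-21.773, -11.716). ∠EBS = 137.7° gives BS at -89.600° from the x-axis; with |BS| = 21.9, S = (-21.620, -33.615). Then |AS| = |S − A| = 27.503.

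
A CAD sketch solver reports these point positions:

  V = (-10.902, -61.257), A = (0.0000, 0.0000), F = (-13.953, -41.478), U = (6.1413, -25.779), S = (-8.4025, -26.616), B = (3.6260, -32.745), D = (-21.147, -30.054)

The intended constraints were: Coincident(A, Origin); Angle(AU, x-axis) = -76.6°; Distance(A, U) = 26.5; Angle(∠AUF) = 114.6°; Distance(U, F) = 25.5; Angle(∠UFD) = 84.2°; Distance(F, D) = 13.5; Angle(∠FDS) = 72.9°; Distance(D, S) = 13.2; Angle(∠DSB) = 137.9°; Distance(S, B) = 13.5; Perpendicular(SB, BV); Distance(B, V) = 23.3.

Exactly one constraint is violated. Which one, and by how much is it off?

Distance(B, V) = 23.3 — off by 8.70.

A = (0.00, 0.00) ✓; AU at -76.60° ✓; |AU| = 26.50 ✓; ∠AUF = 114.6° ✓; |UF| = 25.50 ✓; ∠UFD = 84.20° ✓; |FD| = 13.50 ✓; ∠FDS = 72.90° ✓; |DS| = 13.20 ✓; ∠DSB = 137.9° ✓; |SB| = 13.50 ✓; ∠(SB, BV) = 90.00° ✓; |BV| = 32.00 ✗.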